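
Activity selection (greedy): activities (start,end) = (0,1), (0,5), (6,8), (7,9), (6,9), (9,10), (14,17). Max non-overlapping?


Greedy: pick earliest-ending, then skip overlaps.
Selected (4 activities): [(0, 1), (6, 8), (9, 10), (14, 17)]


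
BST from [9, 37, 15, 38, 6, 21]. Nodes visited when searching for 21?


BST root = 9
Search for 21: compare at each node
Path: [9, 37, 15, 21]


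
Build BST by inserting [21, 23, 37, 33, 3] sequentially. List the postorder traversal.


Root = 21; build tree by BST insertion.
Postorder traversal: [3, 33, 37, 23, 21]


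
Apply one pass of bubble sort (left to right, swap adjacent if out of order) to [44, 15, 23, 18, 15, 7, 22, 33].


After one pass: [15, 23, 18, 15, 7, 22, 33, 44]


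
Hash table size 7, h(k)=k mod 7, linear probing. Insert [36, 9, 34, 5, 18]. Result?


Insertions: 36->slot 1; 9->slot 2; 34->slot 6; 5->slot 5; 18->slot 4
Table: [None, 36, 9, None, 18, 5, 34]


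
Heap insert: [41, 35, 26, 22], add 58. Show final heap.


Append 58: [41, 35, 26, 22, 58]
Bubble up: swap idx 4(58) with idx 1(35); swap idx 1(58) with idx 0(41)
Result: [58, 41, 26, 22, 35]


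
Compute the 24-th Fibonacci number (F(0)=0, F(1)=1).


F(n)=F(n-1)+F(n-2)
...F(22)=17711, F(23)=28657, F(24)=46368


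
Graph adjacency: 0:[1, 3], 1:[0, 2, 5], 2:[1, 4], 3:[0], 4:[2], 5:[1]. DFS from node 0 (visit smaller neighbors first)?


DFS stack-based: start with [0]
Visit order: [0, 1, 2, 4, 5, 3]


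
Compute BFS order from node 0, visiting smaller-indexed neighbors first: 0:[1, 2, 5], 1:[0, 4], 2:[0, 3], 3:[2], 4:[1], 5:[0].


BFS queue: start with [0]
Visit order: [0, 1, 2, 5, 4, 3]


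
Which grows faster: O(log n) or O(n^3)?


logarithmic grows slower than cubic
O(log n) is asymptotically smaller; O(n^3) grows faster


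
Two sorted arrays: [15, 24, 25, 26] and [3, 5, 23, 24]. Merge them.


Compare heads, take smaller each step.
Merged: [3, 5, 15, 23, 24, 24, 25, 26]


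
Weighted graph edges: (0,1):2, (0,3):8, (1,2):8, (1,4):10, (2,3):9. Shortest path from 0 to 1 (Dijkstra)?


Dijkstra from 0:
Distances: {0: 0, 1: 2, 2: 10, 3: 8, 4: 12}
Shortest distance to 1 = 2, path = [0, 1]


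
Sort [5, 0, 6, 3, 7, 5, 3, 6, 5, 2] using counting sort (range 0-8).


Count array: [1, 0, 1, 2, 0, 3, 2, 1, 0]
Reconstruct: [0, 2, 3, 3, 5, 5, 5, 6, 6, 7]


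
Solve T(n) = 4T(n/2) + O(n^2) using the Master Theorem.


a=4, b=2, c=2. log_2(4)=2 = c=2. Case 2: O(n^c log n) = O(n^2 log n)
Complexity: O(n^2 log n)


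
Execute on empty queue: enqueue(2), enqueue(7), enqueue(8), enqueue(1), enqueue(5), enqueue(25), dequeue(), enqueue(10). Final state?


enqueue(2) -> [2]
enqueue(7) -> [2, 7]
enqueue(8) -> [2, 7, 8]
enqueue(1) -> [2, 7, 8, 1]
enqueue(5) -> [2, 7, 8, 1, 5]
enqueue(25) -> [2, 7, 8, 1, 5, 25]
dequeue() returns 2 -> [7, 8, 1, 5, 25]
enqueue(10) -> [7, 8, 1, 5, 25, 10]
Final queue (front to back): [7, 8, 1, 5, 25, 10]


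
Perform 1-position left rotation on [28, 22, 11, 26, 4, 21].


Left rotate by 1: [22, 11, 26, 4, 21, 28]


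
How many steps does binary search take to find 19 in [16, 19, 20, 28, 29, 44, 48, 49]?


Search for 19:
[0,7] mid=3 arr[3]=28
[0,2] mid=1 arr[1]=19
Total: 2 comparisons


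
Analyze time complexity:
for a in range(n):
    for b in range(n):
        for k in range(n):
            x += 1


Per nesting level: O(n) * O(n) * O(n) = O(n^3)
Complexity: O(n^3)


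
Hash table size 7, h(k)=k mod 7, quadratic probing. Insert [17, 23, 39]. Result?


Insertions: 17->slot 3; 23->slot 2; 39->slot 4
Table: [None, None, 23, 17, 39, None, None]


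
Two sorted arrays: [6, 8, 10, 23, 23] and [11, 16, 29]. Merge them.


Compare heads, take smaller each step.
Merged: [6, 8, 10, 11, 16, 23, 23, 29]


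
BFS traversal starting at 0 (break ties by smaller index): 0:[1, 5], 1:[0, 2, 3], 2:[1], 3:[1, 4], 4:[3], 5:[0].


BFS queue: start with [0]
Visit order: [0, 1, 5, 2, 3, 4]


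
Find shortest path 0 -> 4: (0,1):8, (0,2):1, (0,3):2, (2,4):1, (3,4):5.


Dijkstra from 0:
Distances: {0: 0, 1: 8, 2: 1, 3: 2, 4: 2}
Shortest distance to 4 = 2, path = [0, 2, 4]


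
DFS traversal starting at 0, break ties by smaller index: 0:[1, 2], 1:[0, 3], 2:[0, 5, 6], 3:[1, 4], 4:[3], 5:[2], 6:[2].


DFS stack-based: start with [0]
Visit order: [0, 1, 3, 4, 2, 5, 6]


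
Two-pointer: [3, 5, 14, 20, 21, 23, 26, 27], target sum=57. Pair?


Two pointers: lo=0, hi=7
No pair sums to 57


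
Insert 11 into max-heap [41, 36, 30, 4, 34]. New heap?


Append 11: [41, 36, 30, 4, 34, 11]
Bubble up: no swaps needed
Result: [41, 36, 30, 4, 34, 11]


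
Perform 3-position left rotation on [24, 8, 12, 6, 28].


Left rotate by 3: [6, 28, 24, 8, 12]


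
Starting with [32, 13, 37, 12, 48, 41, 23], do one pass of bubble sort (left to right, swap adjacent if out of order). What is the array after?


After one pass: [13, 32, 12, 37, 41, 23, 48]


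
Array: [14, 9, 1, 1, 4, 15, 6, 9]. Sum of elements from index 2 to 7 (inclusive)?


Prefix sums: [0, 14, 23, 24, 25, 29, 44, 50, 59]
Sum[2..7] = prefix[8] - prefix[2] = 59 - 23 = 36


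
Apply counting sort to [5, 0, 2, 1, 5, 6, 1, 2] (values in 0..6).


Count array: [1, 2, 2, 0, 0, 2, 1]
Reconstruct: [0, 1, 1, 2, 2, 5, 5, 6]


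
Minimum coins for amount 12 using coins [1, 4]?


dp[0]=0; dp[i]=1+min(dp[i-c] for c in coins)
...dp[7]=4, dp[8]=2, dp[9]=3, dp[10]=4, dp[11]=5, dp[12]=3
Minimum coins for 12 = 3


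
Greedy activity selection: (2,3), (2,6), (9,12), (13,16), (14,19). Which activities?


Greedy: pick earliest-ending, then skip overlaps.
Selected (3 activities): [(2, 3), (9, 12), (13, 16)]


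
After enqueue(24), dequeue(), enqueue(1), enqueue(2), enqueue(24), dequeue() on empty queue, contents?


enqueue(24) -> [24]
dequeue() returns 24 -> []
enqueue(1) -> [1]
enqueue(2) -> [1, 2]
enqueue(24) -> [1, 2, 24]
dequeue() returns 1 -> [2, 24]
Final queue (front to back): [2, 24]


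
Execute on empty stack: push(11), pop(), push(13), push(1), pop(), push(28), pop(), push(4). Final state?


push(11) -> [11]
pop() returns 11 -> []
push(13) -> [13]
push(1) -> [13, 1]
pop() returns 1 -> [13]
push(28) -> [13, 28]
pop() returns 28 -> [13]
push(4) -> [13, 4]
Final stack (bottom to top): [13, 4]


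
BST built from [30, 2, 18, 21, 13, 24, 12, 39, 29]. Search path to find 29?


BST root = 30
Search for 29: compare at each node
Path: [30, 2, 18, 21, 24, 29]


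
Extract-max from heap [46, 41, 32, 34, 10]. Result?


Max = 46
Replace root with last, heapify down
Resulting heap: [41, 34, 32, 10]


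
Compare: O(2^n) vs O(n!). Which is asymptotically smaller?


exponential grows slower than factorial
O(2^n) is asymptotically smaller; O(n!) grows faster


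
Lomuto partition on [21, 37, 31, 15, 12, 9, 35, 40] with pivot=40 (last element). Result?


Elements <= 40 go left of pivot.
Result: [21, 37, 31, 15, 12, 9, 35, 40], pivot at index 7


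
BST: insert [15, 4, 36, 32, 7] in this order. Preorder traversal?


Root = 15; build tree by BST insertion.
Preorder traversal: [15, 4, 7, 36, 32]


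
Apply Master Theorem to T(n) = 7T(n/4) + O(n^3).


a=7, b=4, c=3. log_4(7)=1.404 < c=3. Case 3: O(n^c) = O(n^3)
Complexity: O(n^3)


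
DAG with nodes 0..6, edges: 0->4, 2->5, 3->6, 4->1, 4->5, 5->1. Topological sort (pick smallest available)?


Kahn's algorithm, process smallest node first
Order: [0, 2, 3, 4, 5, 1, 6]


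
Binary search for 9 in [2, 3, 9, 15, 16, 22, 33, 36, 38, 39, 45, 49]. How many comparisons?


Search for 9:
[0,11] mid=5 arr[5]=22
[0,4] mid=2 arr[2]=9
Total: 2 comparisons


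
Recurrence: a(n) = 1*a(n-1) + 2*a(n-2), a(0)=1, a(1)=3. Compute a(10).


Build bottom-up:
...a(8)=341, a(9)=683, a(10)=1*683+2*341=1365


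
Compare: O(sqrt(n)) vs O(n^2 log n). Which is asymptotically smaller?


sublinear grows slower than n^2 log n
O(sqrt(n)) is asymptotically smaller; O(n^2 log n) grows faster


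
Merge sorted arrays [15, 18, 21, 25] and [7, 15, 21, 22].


Compare heads, take smaller each step.
Merged: [7, 15, 15, 18, 21, 21, 22, 25]


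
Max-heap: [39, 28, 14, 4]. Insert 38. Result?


Append 38: [39, 28, 14, 4, 38]
Bubble up: swap idx 4(38) with idx 1(28)
Result: [39, 38, 14, 4, 28]


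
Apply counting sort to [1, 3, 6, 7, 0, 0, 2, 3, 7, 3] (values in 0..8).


Count array: [2, 1, 1, 3, 0, 0, 1, 2, 0]
Reconstruct: [0, 0, 1, 2, 3, 3, 3, 6, 7, 7]


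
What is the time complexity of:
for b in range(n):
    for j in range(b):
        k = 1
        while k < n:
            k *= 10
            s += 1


Per nesting level: O(n) * O(n) [triangular over b] * O(log n) = O(n^2 log n)
Complexity: O(n^2 log n)


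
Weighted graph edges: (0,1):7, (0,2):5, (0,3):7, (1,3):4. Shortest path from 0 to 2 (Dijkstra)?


Dijkstra from 0:
Distances: {0: 0, 1: 7, 2: 5, 3: 7}
Shortest distance to 2 = 5, path = [0, 2]


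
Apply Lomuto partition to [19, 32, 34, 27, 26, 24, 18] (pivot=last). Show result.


Elements <= 18 go left of pivot.
Result: [18, 32, 34, 27, 26, 24, 19], pivot at index 0


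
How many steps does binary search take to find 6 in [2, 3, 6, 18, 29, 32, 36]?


Search for 6:
[0,6] mid=3 arr[3]=18
[0,2] mid=1 arr[1]=3
[2,2] mid=2 arr[2]=6
Total: 3 comparisons


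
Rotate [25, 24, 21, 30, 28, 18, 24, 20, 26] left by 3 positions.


Left rotate by 3: [30, 28, 18, 24, 20, 26, 25, 24, 21]


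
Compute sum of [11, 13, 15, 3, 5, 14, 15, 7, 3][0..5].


Prefix sums: [0, 11, 24, 39, 42, 47, 61, 76, 83, 86]
Sum[0..5] = prefix[6] - prefix[0] = 61 - 0 = 61


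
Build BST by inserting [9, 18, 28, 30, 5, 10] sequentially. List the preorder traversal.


Root = 9; build tree by BST insertion.
Preorder traversal: [9, 5, 18, 10, 28, 30]


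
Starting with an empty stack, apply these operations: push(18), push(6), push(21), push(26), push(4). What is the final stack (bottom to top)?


push(18) -> [18]
push(6) -> [18, 6]
push(21) -> [18, 6, 21]
push(26) -> [18, 6, 21, 26]
push(4) -> [18, 6, 21, 26, 4]
Final stack (bottom to top): [18, 6, 21, 26, 4]


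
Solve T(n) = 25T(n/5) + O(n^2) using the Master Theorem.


a=25, b=5, c=2. log_5(25)=2 = c=2. Case 2: O(n^c log n) = O(n^2 log n)
Complexity: O(n^2 log n)


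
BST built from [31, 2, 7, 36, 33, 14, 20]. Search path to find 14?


BST root = 31
Search for 14: compare at each node
Path: [31, 2, 7, 14]


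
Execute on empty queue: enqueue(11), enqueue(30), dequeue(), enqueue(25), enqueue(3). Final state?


enqueue(11) -> [11]
enqueue(30) -> [11, 30]
dequeue() returns 11 -> [30]
enqueue(25) -> [30, 25]
enqueue(3) -> [30, 25, 3]
Final queue (front to back): [30, 25, 3]


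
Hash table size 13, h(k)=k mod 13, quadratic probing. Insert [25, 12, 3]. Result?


Insertions: 25->slot 12; 12->slot 0; 3->slot 3
Table: [12, None, None, 3, None, None, None, None, None, None, None, None, 25]


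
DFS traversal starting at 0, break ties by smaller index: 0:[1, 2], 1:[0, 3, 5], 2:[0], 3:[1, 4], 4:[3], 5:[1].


DFS stack-based: start with [0]
Visit order: [0, 1, 3, 4, 5, 2]


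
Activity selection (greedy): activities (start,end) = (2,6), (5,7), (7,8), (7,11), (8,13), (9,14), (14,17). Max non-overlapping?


Greedy: pick earliest-ending, then skip overlaps.
Selected (4 activities): [(2, 6), (7, 8), (8, 13), (14, 17)]


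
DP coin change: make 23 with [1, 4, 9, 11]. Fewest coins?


dp[0]=0; dp[i]=1+min(dp[i-c] for c in coins)
...dp[18]=2, dp[19]=3, dp[20]=2, dp[21]=3, dp[22]=2, dp[23]=3
Minimum coins for 23 = 3


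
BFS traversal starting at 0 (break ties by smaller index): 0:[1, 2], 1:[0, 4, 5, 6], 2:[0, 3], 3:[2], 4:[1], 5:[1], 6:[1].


BFS queue: start with [0]
Visit order: [0, 1, 2, 4, 5, 6, 3]


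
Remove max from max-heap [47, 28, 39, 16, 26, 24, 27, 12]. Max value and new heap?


Max = 47
Replace root with last, heapify down
Resulting heap: [39, 28, 27, 16, 26, 24, 12]


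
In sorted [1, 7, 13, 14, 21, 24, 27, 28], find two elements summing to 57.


Two pointers: lo=0, hi=7
No pair sums to 57


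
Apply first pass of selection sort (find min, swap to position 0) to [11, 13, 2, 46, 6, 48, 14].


After one pass: [2, 13, 11, 46, 6, 48, 14]


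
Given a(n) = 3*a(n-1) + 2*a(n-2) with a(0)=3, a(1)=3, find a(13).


Build bottom-up:
...a(11)=1328883, a(12)=4732887, a(13)=3*4732887+2*1328883=16856427


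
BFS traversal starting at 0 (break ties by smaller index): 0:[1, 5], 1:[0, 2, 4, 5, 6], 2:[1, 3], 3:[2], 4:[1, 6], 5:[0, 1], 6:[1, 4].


BFS queue: start with [0]
Visit order: [0, 1, 5, 2, 4, 6, 3]


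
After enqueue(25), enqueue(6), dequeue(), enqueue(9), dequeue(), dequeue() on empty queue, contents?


enqueue(25) -> [25]
enqueue(6) -> [25, 6]
dequeue() returns 25 -> [6]
enqueue(9) -> [6, 9]
dequeue() returns 6 -> [9]
dequeue() returns 9 -> []
Final queue (front to back): []


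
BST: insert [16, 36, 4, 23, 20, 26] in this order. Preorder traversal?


Root = 16; build tree by BST insertion.
Preorder traversal: [16, 4, 36, 23, 20, 26]


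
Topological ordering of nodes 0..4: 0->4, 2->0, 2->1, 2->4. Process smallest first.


Kahn's algorithm, process smallest node first
Order: [2, 0, 1, 3, 4]


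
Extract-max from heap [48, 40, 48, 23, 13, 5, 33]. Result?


Max = 48
Replace root with last, heapify down
Resulting heap: [48, 40, 33, 23, 13, 5]


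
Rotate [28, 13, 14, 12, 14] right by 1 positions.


Right rotate by 1: [14, 28, 13, 14, 12]


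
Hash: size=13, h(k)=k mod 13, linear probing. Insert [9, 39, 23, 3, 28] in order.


Insertions: 9->slot 9; 39->slot 0; 23->slot 10; 3->slot 3; 28->slot 2
Table: [39, None, 28, 3, None, None, None, None, None, 9, 23, None, None]


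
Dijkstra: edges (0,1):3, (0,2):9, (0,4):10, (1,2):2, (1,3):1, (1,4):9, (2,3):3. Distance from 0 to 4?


Dijkstra from 0:
Distances: {0: 0, 1: 3, 2: 5, 3: 4, 4: 10}
Shortest distance to 4 = 10, path = [0, 4]


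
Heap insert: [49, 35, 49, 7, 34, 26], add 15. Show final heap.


Append 15: [49, 35, 49, 7, 34, 26, 15]
Bubble up: no swaps needed
Result: [49, 35, 49, 7, 34, 26, 15]


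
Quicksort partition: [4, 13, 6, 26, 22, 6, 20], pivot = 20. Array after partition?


Elements <= 20 go left of pivot.
Result: [4, 13, 6, 6, 20, 26, 22], pivot at index 4


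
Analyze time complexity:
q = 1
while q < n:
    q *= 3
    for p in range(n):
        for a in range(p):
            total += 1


Per nesting level: O(log n) * O(n) * O(n) [triangular over p] = O(n^2 log n)
Complexity: O(n^2 log n)


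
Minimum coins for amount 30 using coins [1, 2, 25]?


dp[0]=0; dp[i]=1+min(dp[i-c] for c in coins)
...dp[25]=1, dp[26]=2, dp[27]=2, dp[28]=3, dp[29]=3, dp[30]=4
Minimum coins for 30 = 4


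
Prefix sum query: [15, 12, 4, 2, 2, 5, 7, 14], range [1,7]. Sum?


Prefix sums: [0, 15, 27, 31, 33, 35, 40, 47, 61]
Sum[1..7] = prefix[8] - prefix[1] = 61 - 15 = 46


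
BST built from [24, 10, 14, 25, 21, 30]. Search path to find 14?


BST root = 24
Search for 14: compare at each node
Path: [24, 10, 14]


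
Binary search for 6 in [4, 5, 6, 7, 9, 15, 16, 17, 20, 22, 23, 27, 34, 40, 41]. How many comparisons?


Search for 6:
[0,14] mid=7 arr[7]=17
[0,6] mid=3 arr[3]=7
[0,2] mid=1 arr[1]=5
[2,2] mid=2 arr[2]=6
Total: 4 comparisons


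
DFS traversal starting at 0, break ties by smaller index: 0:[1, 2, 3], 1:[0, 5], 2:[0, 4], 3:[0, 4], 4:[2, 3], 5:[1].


DFS stack-based: start with [0]
Visit order: [0, 1, 5, 2, 4, 3]


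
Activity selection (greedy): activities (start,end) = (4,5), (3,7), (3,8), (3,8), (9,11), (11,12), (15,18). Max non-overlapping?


Greedy: pick earliest-ending, then skip overlaps.
Selected (4 activities): [(4, 5), (9, 11), (11, 12), (15, 18)]


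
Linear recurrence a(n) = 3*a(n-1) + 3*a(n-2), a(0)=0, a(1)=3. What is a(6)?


Build bottom-up:
...a(4)=135, a(5)=513, a(6)=3*513+3*135=1944


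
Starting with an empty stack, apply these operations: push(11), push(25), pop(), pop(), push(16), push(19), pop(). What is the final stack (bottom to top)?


push(11) -> [11]
push(25) -> [11, 25]
pop() returns 25 -> [11]
pop() returns 11 -> []
push(16) -> [16]
push(19) -> [16, 19]
pop() returns 19 -> [16]
Final stack (bottom to top): [16]


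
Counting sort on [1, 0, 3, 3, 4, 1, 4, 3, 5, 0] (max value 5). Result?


Count array: [2, 2, 0, 3, 2, 1]
Reconstruct: [0, 0, 1, 1, 3, 3, 3, 4, 4, 5]


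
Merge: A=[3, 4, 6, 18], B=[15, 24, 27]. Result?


Compare heads, take smaller each step.
Merged: [3, 4, 6, 15, 18, 24, 27]


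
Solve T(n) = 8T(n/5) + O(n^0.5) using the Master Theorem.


a=8, b=5, c=0.5. log_5(8)=1.292 > c=0.5. Case 1: O(n^log_b(a)) = O(n^1.292)
Complexity: O(n^1.292)


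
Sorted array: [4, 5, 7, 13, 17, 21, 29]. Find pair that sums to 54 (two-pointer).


Two pointers: lo=0, hi=6
No pair sums to 54


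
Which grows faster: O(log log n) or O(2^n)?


double-logarithmic grows slower than exponential
O(log log n) is asymptotically smaller; O(2^n) grows faster


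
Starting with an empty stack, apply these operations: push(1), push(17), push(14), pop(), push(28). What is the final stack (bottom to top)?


push(1) -> [1]
push(17) -> [1, 17]
push(14) -> [1, 17, 14]
pop() returns 14 -> [1, 17]
push(28) -> [1, 17, 28]
Final stack (bottom to top): [1, 17, 28]


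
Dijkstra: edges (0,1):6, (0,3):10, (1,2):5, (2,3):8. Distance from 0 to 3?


Dijkstra from 0:
Distances: {0: 0, 1: 6, 2: 11, 3: 10}
Shortest distance to 3 = 10, path = [0, 3]


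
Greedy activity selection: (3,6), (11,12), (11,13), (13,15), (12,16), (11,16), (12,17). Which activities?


Greedy: pick earliest-ending, then skip overlaps.
Selected (3 activities): [(3, 6), (11, 12), (13, 15)]


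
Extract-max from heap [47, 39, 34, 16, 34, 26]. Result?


Max = 47
Replace root with last, heapify down
Resulting heap: [39, 34, 34, 16, 26]


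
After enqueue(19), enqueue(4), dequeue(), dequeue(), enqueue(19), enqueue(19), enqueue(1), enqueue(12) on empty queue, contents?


enqueue(19) -> [19]
enqueue(4) -> [19, 4]
dequeue() returns 19 -> [4]
dequeue() returns 4 -> []
enqueue(19) -> [19]
enqueue(19) -> [19, 19]
enqueue(1) -> [19, 19, 1]
enqueue(12) -> [19, 19, 1, 12]
Final queue (front to back): [19, 19, 1, 12]


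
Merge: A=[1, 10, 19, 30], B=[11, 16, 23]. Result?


Compare heads, take smaller each step.
Merged: [1, 10, 11, 16, 19, 23, 30]


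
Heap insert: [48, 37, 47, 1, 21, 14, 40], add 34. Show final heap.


Append 34: [48, 37, 47, 1, 21, 14, 40, 34]
Bubble up: swap idx 7(34) with idx 3(1)
Result: [48, 37, 47, 34, 21, 14, 40, 1]


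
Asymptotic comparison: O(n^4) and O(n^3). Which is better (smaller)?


cubic grows slower than quartic
O(n^3) is asymptotically smaller; O(n^4) grows faster


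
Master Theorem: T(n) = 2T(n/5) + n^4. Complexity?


a=2, b=5, c=4. log_5(2)=0.431 < c=4. Case 3: O(n^c) = O(n^4)
Complexity: O(n^4)


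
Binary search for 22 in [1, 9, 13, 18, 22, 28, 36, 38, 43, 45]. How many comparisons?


Search for 22:
[0,9] mid=4 arr[4]=22
Total: 1 comparisons


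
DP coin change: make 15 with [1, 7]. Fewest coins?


dp[0]=0; dp[i]=1+min(dp[i-c] for c in coins)
...dp[10]=4, dp[11]=5, dp[12]=6, dp[13]=7, dp[14]=2, dp[15]=3
Minimum coins for 15 = 3


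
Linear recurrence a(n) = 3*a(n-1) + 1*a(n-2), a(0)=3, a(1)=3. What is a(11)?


Build bottom-up:
...a(9)=50691, a(10)=167421, a(11)=3*167421+1*50691=552954


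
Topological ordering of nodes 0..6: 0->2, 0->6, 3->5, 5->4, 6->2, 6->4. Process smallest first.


Kahn's algorithm, process smallest node first
Order: [0, 1, 3, 5, 6, 2, 4]


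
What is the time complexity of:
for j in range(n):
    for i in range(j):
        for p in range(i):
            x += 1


Per nesting level: O(n) * O(n) [triangular over j] * O(n) [triangular over i] = O(n^3)
Complexity: O(n^3)


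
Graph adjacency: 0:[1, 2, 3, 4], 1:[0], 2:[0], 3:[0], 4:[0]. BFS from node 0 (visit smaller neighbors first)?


BFS queue: start with [0]
Visit order: [0, 1, 2, 3, 4]


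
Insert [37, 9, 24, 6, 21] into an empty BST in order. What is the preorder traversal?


Root = 37; build tree by BST insertion.
Preorder traversal: [37, 9, 6, 24, 21]


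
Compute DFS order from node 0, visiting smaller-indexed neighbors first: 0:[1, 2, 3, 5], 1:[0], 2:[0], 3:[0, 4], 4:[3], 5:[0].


DFS stack-based: start with [0]
Visit order: [0, 1, 2, 3, 4, 5]


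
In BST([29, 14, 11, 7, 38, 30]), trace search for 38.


BST root = 29
Search for 38: compare at each node
Path: [29, 38]


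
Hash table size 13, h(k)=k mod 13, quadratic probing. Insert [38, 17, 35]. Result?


Insertions: 38->slot 12; 17->slot 4; 35->slot 9
Table: [None, None, None, None, 17, None, None, None, None, 35, None, None, 38]


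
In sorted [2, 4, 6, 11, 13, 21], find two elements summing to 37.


Two pointers: lo=0, hi=5
No pair sums to 37


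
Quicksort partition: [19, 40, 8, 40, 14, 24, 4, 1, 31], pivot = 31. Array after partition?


Elements <= 31 go left of pivot.
Result: [19, 8, 14, 24, 4, 1, 31, 40, 40], pivot at index 6


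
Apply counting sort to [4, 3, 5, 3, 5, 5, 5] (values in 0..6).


Count array: [0, 0, 0, 2, 1, 4, 0]
Reconstruct: [3, 3, 4, 5, 5, 5, 5]


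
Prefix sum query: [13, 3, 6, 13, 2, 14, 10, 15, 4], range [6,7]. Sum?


Prefix sums: [0, 13, 16, 22, 35, 37, 51, 61, 76, 80]
Sum[6..7] = prefix[8] - prefix[6] = 76 - 51 = 25


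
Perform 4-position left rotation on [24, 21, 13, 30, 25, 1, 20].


Left rotate by 4: [25, 1, 20, 24, 21, 13, 30]


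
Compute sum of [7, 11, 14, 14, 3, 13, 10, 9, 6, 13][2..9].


Prefix sums: [0, 7, 18, 32, 46, 49, 62, 72, 81, 87, 100]
Sum[2..9] = prefix[10] - prefix[2] = 100 - 18 = 82


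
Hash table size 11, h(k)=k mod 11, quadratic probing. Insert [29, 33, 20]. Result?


Insertions: 29->slot 7; 33->slot 0; 20->slot 9
Table: [33, None, None, None, None, None, None, 29, None, 20, None]


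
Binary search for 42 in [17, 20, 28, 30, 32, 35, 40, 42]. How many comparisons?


Search for 42:
[0,7] mid=3 arr[3]=30
[4,7] mid=5 arr[5]=35
[6,7] mid=6 arr[6]=40
[7,7] mid=7 arr[7]=42
Total: 4 comparisons


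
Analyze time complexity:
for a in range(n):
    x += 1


Per nesting level: O(n) = O(n)
Complexity: O(n)


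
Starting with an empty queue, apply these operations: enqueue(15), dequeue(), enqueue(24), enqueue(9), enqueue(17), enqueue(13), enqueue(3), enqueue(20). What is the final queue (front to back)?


enqueue(15) -> [15]
dequeue() returns 15 -> []
enqueue(24) -> [24]
enqueue(9) -> [24, 9]
enqueue(17) -> [24, 9, 17]
enqueue(13) -> [24, 9, 17, 13]
enqueue(3) -> [24, 9, 17, 13, 3]
enqueue(20) -> [24, 9, 17, 13, 3, 20]
Final queue (front to back): [24, 9, 17, 13, 3, 20]


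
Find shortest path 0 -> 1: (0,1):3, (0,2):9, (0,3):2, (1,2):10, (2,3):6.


Dijkstra from 0:
Distances: {0: 0, 1: 3, 2: 8, 3: 2}
Shortest distance to 1 = 3, path = [0, 1]


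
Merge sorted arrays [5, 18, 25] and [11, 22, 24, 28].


Compare heads, take smaller each step.
Merged: [5, 11, 18, 22, 24, 25, 28]


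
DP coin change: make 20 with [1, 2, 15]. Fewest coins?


dp[0]=0; dp[i]=1+min(dp[i-c] for c in coins)
...dp[15]=1, dp[16]=2, dp[17]=2, dp[18]=3, dp[19]=3, dp[20]=4
Minimum coins for 20 = 4


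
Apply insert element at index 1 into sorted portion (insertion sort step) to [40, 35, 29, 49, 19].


After one pass: [35, 40, 29, 49, 19]


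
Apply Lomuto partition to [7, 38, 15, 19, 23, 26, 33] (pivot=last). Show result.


Elements <= 33 go left of pivot.
Result: [7, 15, 19, 23, 26, 33, 38], pivot at index 5


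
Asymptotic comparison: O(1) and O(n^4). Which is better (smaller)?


constant grows slower than quartic
O(1) is asymptotically smaller; O(n^4) grows faster


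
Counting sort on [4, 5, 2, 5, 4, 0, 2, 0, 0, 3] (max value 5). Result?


Count array: [3, 0, 2, 1, 2, 2]
Reconstruct: [0, 0, 0, 2, 2, 3, 4, 4, 5, 5]


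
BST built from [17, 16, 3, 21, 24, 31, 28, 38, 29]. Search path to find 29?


BST root = 17
Search for 29: compare at each node
Path: [17, 21, 24, 31, 28, 29]


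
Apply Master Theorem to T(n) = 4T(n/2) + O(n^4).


a=4, b=2, c=4. log_2(4)=2 < c=4. Case 3: O(n^c) = O(n^4)
Complexity: O(n^4)


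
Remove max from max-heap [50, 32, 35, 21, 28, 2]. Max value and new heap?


Max = 50
Replace root with last, heapify down
Resulting heap: [35, 32, 2, 21, 28]


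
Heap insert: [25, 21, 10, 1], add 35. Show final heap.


Append 35: [25, 21, 10, 1, 35]
Bubble up: swap idx 4(35) with idx 1(21); swap idx 1(35) with idx 0(25)
Result: [35, 25, 10, 1, 21]


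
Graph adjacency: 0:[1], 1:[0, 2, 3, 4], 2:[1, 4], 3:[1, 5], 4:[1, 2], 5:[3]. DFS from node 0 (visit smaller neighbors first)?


DFS stack-based: start with [0]
Visit order: [0, 1, 2, 4, 3, 5]


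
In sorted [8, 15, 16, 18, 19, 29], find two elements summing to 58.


Two pointers: lo=0, hi=5
No pair sums to 58


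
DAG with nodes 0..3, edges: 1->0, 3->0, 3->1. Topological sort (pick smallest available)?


Kahn's algorithm, process smallest node first
Order: [2, 3, 1, 0]


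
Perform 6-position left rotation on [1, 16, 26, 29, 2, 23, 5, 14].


Left rotate by 6: [5, 14, 1, 16, 26, 29, 2, 23]


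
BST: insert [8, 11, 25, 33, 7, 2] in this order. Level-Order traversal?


Root = 8; build tree by BST insertion.
Level-Order traversal: [8, 7, 11, 2, 25, 33]


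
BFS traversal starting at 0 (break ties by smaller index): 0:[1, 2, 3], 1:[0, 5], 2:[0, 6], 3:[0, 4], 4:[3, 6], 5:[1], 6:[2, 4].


BFS queue: start with [0]
Visit order: [0, 1, 2, 3, 5, 6, 4]


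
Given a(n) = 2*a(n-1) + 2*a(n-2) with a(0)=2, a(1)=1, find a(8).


Build bottom-up:
...a(6)=296, a(7)=808, a(8)=2*808+2*296=2208


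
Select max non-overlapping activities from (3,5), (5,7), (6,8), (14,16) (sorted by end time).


Greedy: pick earliest-ending, then skip overlaps.
Selected (3 activities): [(3, 5), (5, 7), (14, 16)]


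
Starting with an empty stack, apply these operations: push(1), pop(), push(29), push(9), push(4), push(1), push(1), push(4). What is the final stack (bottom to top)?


push(1) -> [1]
pop() returns 1 -> []
push(29) -> [29]
push(9) -> [29, 9]
push(4) -> [29, 9, 4]
push(1) -> [29, 9, 4, 1]
push(1) -> [29, 9, 4, 1, 1]
push(4) -> [29, 9, 4, 1, 1, 4]
Final stack (bottom to top): [29, 9, 4, 1, 1, 4]


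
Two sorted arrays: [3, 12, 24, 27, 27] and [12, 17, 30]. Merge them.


Compare heads, take smaller each step.
Merged: [3, 12, 12, 17, 24, 27, 27, 30]


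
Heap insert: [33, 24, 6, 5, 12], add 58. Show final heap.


Append 58: [33, 24, 6, 5, 12, 58]
Bubble up: swap idx 5(58) with idx 2(6); swap idx 2(58) with idx 0(33)
Result: [58, 24, 33, 5, 12, 6]


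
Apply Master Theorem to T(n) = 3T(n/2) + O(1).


a=3, b=2, c=0. log_2(3)=1.585 > c=0. Case 1: O(n^log_b(a)) = O(n^1.585)
Complexity: O(n^1.585)


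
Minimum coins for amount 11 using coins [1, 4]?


dp[0]=0; dp[i]=1+min(dp[i-c] for c in coins)
...dp[6]=3, dp[7]=4, dp[8]=2, dp[9]=3, dp[10]=4, dp[11]=5
Minimum coins for 11 = 5


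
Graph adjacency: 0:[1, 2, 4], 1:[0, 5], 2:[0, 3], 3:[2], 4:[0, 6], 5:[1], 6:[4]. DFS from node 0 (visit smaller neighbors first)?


DFS stack-based: start with [0]
Visit order: [0, 1, 5, 2, 3, 4, 6]


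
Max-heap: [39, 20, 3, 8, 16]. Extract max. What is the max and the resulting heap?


Max = 39
Replace root with last, heapify down
Resulting heap: [20, 16, 3, 8]


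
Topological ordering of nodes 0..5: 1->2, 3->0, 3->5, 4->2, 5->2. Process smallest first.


Kahn's algorithm, process smallest node first
Order: [1, 3, 0, 4, 5, 2]


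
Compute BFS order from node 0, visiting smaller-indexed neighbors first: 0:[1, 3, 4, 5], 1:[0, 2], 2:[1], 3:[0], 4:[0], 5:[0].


BFS queue: start with [0]
Visit order: [0, 1, 3, 4, 5, 2]


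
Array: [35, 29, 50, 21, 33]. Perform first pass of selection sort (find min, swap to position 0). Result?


After one pass: [21, 29, 50, 35, 33]


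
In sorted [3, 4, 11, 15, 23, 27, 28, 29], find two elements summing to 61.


Two pointers: lo=0, hi=7
No pair sums to 61


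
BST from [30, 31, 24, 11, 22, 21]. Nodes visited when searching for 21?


BST root = 30
Search for 21: compare at each node
Path: [30, 24, 11, 22, 21]


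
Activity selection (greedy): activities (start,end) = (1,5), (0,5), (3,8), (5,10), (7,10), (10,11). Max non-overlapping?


Greedy: pick earliest-ending, then skip overlaps.
Selected (3 activities): [(1, 5), (5, 10), (10, 11)]


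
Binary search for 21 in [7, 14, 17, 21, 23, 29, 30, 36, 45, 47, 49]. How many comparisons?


Search for 21:
[0,10] mid=5 arr[5]=29
[0,4] mid=2 arr[2]=17
[3,4] mid=3 arr[3]=21
Total: 3 comparisons


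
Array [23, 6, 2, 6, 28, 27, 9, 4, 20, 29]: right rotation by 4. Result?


Right rotate by 4: [9, 4, 20, 29, 23, 6, 2, 6, 28, 27]


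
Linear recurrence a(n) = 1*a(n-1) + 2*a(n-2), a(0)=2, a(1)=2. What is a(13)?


Build bottom-up:
...a(11)=2730, a(12)=5462, a(13)=1*5462+2*2730=10922


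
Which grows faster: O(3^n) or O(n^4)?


quartic grows slower than exponential (base 3)
O(n^4) is asymptotically smaller; O(3^n) grows faster


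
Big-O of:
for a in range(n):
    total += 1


Per nesting level: O(n) = O(n)
Complexity: O(n)


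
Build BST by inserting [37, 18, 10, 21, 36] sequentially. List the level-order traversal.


Root = 37; build tree by BST insertion.
Level-Order traversal: [37, 18, 10, 21, 36]


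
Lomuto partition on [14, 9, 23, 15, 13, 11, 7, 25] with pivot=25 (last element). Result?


Elements <= 25 go left of pivot.
Result: [14, 9, 23, 15, 13, 11, 7, 25], pivot at index 7


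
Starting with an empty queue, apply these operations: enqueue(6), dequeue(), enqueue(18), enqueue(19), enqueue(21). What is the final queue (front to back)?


enqueue(6) -> [6]
dequeue() returns 6 -> []
enqueue(18) -> [18]
enqueue(19) -> [18, 19]
enqueue(21) -> [18, 19, 21]
Final queue (front to back): [18, 19, 21]


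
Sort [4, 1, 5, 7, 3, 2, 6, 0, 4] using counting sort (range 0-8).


Count array: [1, 1, 1, 1, 2, 1, 1, 1, 0]
Reconstruct: [0, 1, 2, 3, 4, 4, 5, 6, 7]


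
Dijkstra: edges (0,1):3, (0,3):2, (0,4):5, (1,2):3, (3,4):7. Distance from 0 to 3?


Dijkstra from 0:
Distances: {0: 0, 1: 3, 2: 6, 3: 2, 4: 5}
Shortest distance to 3 = 2, path = [0, 3]


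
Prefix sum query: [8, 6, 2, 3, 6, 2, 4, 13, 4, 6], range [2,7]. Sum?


Prefix sums: [0, 8, 14, 16, 19, 25, 27, 31, 44, 48, 54]
Sum[2..7] = prefix[8] - prefix[2] = 44 - 14 = 30


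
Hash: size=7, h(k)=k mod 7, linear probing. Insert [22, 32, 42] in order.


Insertions: 22->slot 1; 32->slot 4; 42->slot 0
Table: [42, 22, None, None, 32, None, None]


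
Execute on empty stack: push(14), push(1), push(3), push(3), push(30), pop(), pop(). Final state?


push(14) -> [14]
push(1) -> [14, 1]
push(3) -> [14, 1, 3]
push(3) -> [14, 1, 3, 3]
push(30) -> [14, 1, 3, 3, 30]
pop() returns 30 -> [14, 1, 3, 3]
pop() returns 3 -> [14, 1, 3]
Final stack (bottom to top): [14, 1, 3]


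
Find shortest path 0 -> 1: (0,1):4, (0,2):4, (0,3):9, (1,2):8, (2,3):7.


Dijkstra from 0:
Distances: {0: 0, 1: 4, 2: 4, 3: 9}
Shortest distance to 1 = 4, path = [0, 1]


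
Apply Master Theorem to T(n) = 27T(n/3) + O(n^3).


a=27, b=3, c=3. log_3(27)=3 = c=3. Case 2: O(n^c log n) = O(n^3 log n)
Complexity: O(n^3 log n)


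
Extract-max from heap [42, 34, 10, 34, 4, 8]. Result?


Max = 42
Replace root with last, heapify down
Resulting heap: [34, 34, 10, 8, 4]


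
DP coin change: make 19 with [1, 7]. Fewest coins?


dp[0]=0; dp[i]=1+min(dp[i-c] for c in coins)
...dp[14]=2, dp[15]=3, dp[16]=4, dp[17]=5, dp[18]=6, dp[19]=7
Minimum coins for 19 = 7


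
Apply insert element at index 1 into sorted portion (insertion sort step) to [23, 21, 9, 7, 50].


After one pass: [21, 23, 9, 7, 50]


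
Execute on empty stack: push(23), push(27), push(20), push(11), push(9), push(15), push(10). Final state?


push(23) -> [23]
push(27) -> [23, 27]
push(20) -> [23, 27, 20]
push(11) -> [23, 27, 20, 11]
push(9) -> [23, 27, 20, 11, 9]
push(15) -> [23, 27, 20, 11, 9, 15]
push(10) -> [23, 27, 20, 11, 9, 15, 10]
Final stack (bottom to top): [23, 27, 20, 11, 9, 15, 10]


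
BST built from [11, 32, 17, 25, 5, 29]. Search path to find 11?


BST root = 11
Search for 11: compare at each node
Path: [11]


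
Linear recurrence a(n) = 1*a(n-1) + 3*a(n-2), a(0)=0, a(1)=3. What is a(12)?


Build bottom-up:
...a(10)=3477, a(11)=8049, a(12)=1*8049+3*3477=18480


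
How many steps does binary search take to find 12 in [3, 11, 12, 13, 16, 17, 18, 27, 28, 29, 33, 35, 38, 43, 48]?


Search for 12:
[0,14] mid=7 arr[7]=27
[0,6] mid=3 arr[3]=13
[0,2] mid=1 arr[1]=11
[2,2] mid=2 arr[2]=12
Total: 4 comparisons


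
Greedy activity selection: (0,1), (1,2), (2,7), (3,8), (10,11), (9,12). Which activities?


Greedy: pick earliest-ending, then skip overlaps.
Selected (4 activities): [(0, 1), (1, 2), (2, 7), (10, 11)]


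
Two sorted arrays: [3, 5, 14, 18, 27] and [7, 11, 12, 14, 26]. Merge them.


Compare heads, take smaller each step.
Merged: [3, 5, 7, 11, 12, 14, 14, 18, 26, 27]


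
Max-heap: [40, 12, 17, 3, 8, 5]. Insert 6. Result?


Append 6: [40, 12, 17, 3, 8, 5, 6]
Bubble up: no swaps needed
Result: [40, 12, 17, 3, 8, 5, 6]


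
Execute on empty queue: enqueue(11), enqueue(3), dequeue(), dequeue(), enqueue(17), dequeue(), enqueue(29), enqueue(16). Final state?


enqueue(11) -> [11]
enqueue(3) -> [11, 3]
dequeue() returns 11 -> [3]
dequeue() returns 3 -> []
enqueue(17) -> [17]
dequeue() returns 17 -> []
enqueue(29) -> [29]
enqueue(16) -> [29, 16]
Final queue (front to back): [29, 16]


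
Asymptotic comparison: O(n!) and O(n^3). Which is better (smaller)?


cubic grows slower than factorial
O(n^3) is asymptotically smaller; O(n!) grows faster


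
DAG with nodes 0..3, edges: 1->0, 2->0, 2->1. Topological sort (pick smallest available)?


Kahn's algorithm, process smallest node first
Order: [2, 1, 0, 3]


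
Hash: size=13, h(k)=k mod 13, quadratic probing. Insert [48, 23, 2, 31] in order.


Insertions: 48->slot 9; 23->slot 10; 2->slot 2; 31->slot 5
Table: [None, None, 2, None, None, 31, None, None, None, 48, 23, None, None]


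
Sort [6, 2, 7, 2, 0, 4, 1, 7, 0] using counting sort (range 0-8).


Count array: [2, 1, 2, 0, 1, 0, 1, 2, 0]
Reconstruct: [0, 0, 1, 2, 2, 4, 6, 7, 7]


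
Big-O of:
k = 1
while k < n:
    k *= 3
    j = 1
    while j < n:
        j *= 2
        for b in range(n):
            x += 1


Per nesting level: O(log n) * O(log n) * O(n) = O(n (log n)^2)
Complexity: O(n (log n)^2)


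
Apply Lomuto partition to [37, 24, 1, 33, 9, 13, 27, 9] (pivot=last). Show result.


Elements <= 9 go left of pivot.
Result: [1, 9, 9, 33, 24, 13, 27, 37], pivot at index 2


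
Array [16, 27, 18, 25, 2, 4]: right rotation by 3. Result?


Right rotate by 3: [25, 2, 4, 16, 27, 18]


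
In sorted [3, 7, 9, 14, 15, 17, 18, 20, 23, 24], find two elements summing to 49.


Two pointers: lo=0, hi=9
No pair sums to 49


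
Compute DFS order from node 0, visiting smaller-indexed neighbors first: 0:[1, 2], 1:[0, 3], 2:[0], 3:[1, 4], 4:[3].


DFS stack-based: start with [0]
Visit order: [0, 1, 3, 4, 2]


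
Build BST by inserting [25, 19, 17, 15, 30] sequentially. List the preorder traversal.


Root = 25; build tree by BST insertion.
Preorder traversal: [25, 19, 17, 15, 30]


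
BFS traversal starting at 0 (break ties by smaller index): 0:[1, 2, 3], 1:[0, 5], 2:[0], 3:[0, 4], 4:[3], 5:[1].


BFS queue: start with [0]
Visit order: [0, 1, 2, 3, 5, 4]


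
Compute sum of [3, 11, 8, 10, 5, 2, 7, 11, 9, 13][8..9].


Prefix sums: [0, 3, 14, 22, 32, 37, 39, 46, 57, 66, 79]
Sum[8..9] = prefix[10] - prefix[8] = 79 - 57 = 22


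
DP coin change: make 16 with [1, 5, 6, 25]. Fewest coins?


dp[0]=0; dp[i]=1+min(dp[i-c] for c in coins)
...dp[11]=2, dp[12]=2, dp[13]=3, dp[14]=4, dp[15]=3, dp[16]=3
Minimum coins for 16 = 3


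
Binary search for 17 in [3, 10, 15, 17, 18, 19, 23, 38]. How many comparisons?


Search for 17:
[0,7] mid=3 arr[3]=17
Total: 1 comparisons


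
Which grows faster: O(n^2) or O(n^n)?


quadratic grows slower than n^n
O(n^2) is asymptotically smaller; O(n^n) grows faster


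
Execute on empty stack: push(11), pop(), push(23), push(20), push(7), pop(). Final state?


push(11) -> [11]
pop() returns 11 -> []
push(23) -> [23]
push(20) -> [23, 20]
push(7) -> [23, 20, 7]
pop() returns 7 -> [23, 20]
Final stack (bottom to top): [23, 20]


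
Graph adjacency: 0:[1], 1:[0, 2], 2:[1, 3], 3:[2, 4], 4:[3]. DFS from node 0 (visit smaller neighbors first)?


DFS stack-based: start with [0]
Visit order: [0, 1, 2, 3, 4]


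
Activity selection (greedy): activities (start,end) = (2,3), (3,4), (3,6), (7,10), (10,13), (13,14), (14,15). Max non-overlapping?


Greedy: pick earliest-ending, then skip overlaps.
Selected (6 activities): [(2, 3), (3, 4), (7, 10), (10, 13), (13, 14), (14, 15)]


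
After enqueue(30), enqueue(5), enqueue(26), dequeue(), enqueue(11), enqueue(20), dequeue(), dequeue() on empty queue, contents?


enqueue(30) -> [30]
enqueue(5) -> [30, 5]
enqueue(26) -> [30, 5, 26]
dequeue() returns 30 -> [5, 26]
enqueue(11) -> [5, 26, 11]
enqueue(20) -> [5, 26, 11, 20]
dequeue() returns 5 -> [26, 11, 20]
dequeue() returns 26 -> [11, 20]
Final queue (front to back): [11, 20]


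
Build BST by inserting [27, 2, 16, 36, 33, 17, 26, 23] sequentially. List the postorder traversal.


Root = 27; build tree by BST insertion.
Postorder traversal: [23, 26, 17, 16, 2, 33, 36, 27]


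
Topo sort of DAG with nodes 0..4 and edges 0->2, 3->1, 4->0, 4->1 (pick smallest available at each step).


Kahn's algorithm, process smallest node first
Order: [3, 4, 0, 1, 2]


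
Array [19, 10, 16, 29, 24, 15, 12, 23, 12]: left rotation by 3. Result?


Left rotate by 3: [29, 24, 15, 12, 23, 12, 19, 10, 16]


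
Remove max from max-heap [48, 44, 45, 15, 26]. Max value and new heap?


Max = 48
Replace root with last, heapify down
Resulting heap: [45, 44, 26, 15]


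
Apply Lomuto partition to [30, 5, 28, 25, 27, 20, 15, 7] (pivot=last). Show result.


Elements <= 7 go left of pivot.
Result: [5, 7, 28, 25, 27, 20, 15, 30], pivot at index 1


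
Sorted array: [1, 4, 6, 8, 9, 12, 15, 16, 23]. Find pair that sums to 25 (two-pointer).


Two pointers: lo=0, hi=8
Found pair: (9, 16) summing to 25


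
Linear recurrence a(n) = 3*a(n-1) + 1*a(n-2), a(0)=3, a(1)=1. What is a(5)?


Build bottom-up:
...a(3)=19, a(4)=63, a(5)=3*63+1*19=208


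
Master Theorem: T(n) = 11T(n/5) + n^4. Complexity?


a=11, b=5, c=4. log_5(11)=1.490 < c=4. Case 3: O(n^c) = O(n^4)
Complexity: O(n^4)


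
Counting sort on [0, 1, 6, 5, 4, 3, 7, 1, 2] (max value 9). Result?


Count array: [1, 2, 1, 1, 1, 1, 1, 1, 0, 0]
Reconstruct: [0, 1, 1, 2, 3, 4, 5, 6, 7]


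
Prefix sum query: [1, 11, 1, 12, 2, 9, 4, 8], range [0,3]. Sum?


Prefix sums: [0, 1, 12, 13, 25, 27, 36, 40, 48]
Sum[0..3] = prefix[4] - prefix[0] = 25 - 0 = 25


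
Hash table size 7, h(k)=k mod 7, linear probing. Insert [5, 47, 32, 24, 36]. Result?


Insertions: 5->slot 5; 47->slot 6; 32->slot 4; 24->slot 3; 36->slot 1
Table: [None, 36, None, 24, 32, 5, 47]


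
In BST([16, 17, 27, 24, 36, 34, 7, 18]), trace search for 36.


BST root = 16
Search for 36: compare at each node
Path: [16, 17, 27, 36]
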